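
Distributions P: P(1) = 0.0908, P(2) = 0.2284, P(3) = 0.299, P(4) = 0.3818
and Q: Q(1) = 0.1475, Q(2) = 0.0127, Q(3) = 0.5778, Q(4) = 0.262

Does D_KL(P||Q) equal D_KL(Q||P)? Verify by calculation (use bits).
D_KL(P||Q) = 0.8118 bits, D_KL(Q||P) = 0.4571 bits. No — D_KL(P||Q) ≠ D_KL(Q||P) for this pair.

D_KL(P||Q) = Σ P(x) log₂(P(x)/Q(x))

Computing term by term:
  P(1)·log₂(P(1)/Q(1)) = 0.0908·log₂(0.0908/0.1475) = -0.06356
  P(2)·log₂(P(2)/Q(2)) = 0.2284·log₂(0.2284/0.0127) = 0.95212
  P(3)·log₂(P(3)/Q(3)) = 0.299·log₂(0.299/0.5778) = -0.28418
  P(4)·log₂(P(4)/Q(4)) = 0.3818·log₂(0.3818/0.262) = 0.20741

D_KL(P||Q) = -0.06356 + 0.95212 - 0.28418 + 0.20741 = 0.81179 ≈ 0.8118 bits

D_KL(Q||P) = Σ Q(x) log₂(Q(x)/P(x))

Computing term by term:
  Q(1)·log₂(Q(1)/P(1)) = 0.1475·log₂(0.1475/0.0908) = 0.10324
  Q(2)·log₂(Q(2)/P(2)) = 0.0127·log₂(0.0127/0.2284) = -0.05294
  Q(3)·log₂(Q(3)/P(3)) = 0.5778·log₂(0.5778/0.299) = 0.54916
  Q(4)·log₂(Q(4)/P(4)) = 0.262·log₂(0.262/0.3818) = -0.14233

D_KL(Q||P) = 0.10324 - 0.05294 + 0.54916 - 0.14233 = 0.45713 ≈ 0.4571 bits

These are NOT equal (difference: 0.3547 bits). KL divergence is asymmetric: D_KL(P||Q) ≠ D_KL(Q||P) in general.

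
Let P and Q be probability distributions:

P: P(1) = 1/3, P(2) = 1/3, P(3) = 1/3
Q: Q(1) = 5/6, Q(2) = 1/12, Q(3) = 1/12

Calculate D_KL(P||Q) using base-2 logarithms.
0.8927 bits

D_KL(P||Q) = Σ P(x) log₂(P(x)/Q(x))

Computing term by term:
  P(1)·log₂(P(1)/Q(1)) = (1/3)·log₂((1/3)/(5/6)) = -0.44064
  P(2)·log₂(P(2)/Q(2)) = (1/3)·log₂((1/3)/(1/12)) = 0.66667
  P(3)·log₂(P(3)/Q(3)) = (1/3)·log₂((1/3)/(1/12)) = 0.66667

D_KL(P||Q) = -0.44064 + 0.66667 + 0.66667 = 0.89270 ≈ 0.8927 bits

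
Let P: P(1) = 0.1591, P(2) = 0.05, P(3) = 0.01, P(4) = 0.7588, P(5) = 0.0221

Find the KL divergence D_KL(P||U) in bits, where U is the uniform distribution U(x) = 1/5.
1.1938 bits

U(i) = 1/5 for all i

D_KL(P||U) = Σ P(x) log₂(P(x) / (1/5))
           = Σ P(x) log₂(P(x)) + log₂(5)
           = log₂(5) - H(P)

H(P) = -Σ P(x) log₂(P(x)):
  -P(1)·log₂(P(1)) = -(0.1591)·log₂(0.1591) = 0.42193
  -P(2)·log₂(P(2)) = -(0.05)·log₂(0.05) = 0.21610
  -P(3)·log₂(P(3)) = -(0.01)·log₂(0.01) = 0.06644
  -P(4)·log₂(P(4)) = -(0.7588)·log₂(0.7588) = 0.30216
  -P(5)·log₂(P(5)) = -(0.0221)·log₂(0.0221) = 0.12155
H(P) = 0.42193 + 0.21610 + 0.06644 + 0.30216 + 0.12155 = 1.12818 bits

log₂(5) = 2.32193 bits

D_KL(P||U) = 2.32193 - 1.12818 = 1.19375 ≈ 1.1938 bits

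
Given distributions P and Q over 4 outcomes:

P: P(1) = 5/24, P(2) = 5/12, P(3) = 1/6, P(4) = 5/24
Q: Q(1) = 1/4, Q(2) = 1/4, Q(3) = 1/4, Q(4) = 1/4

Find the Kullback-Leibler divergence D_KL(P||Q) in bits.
0.1000 bits

D_KL(P||Q) = Σ P(x) log₂(P(x)/Q(x))

Computing term by term:
  P(1)·log₂(P(1)/Q(1)) = (5/24)·log₂((5/24)/(1/4)) = -0.05480
  P(2)·log₂(P(2)/Q(2)) = (5/12)·log₂((5/12)/(1/4)) = 0.30707
  P(3)·log₂(P(3)/Q(3)) = (1/6)·log₂((1/6)/(1/4)) = -0.09749
  P(4)·log₂(P(4)/Q(4)) = (5/24)·log₂((5/24)/(1/4)) = -0.05480

D_KL(P||Q) = -0.05480 + 0.30707 - 0.09749 - 0.05480 = 0.09998 ≈ 0.1000 bits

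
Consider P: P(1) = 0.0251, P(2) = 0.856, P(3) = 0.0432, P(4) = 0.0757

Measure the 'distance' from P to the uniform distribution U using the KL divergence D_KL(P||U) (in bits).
1.1969 bits

U(i) = 1/4 for all i

D_KL(P||U) = Σ P(x) log₂(P(x) / (1/4))
           = Σ P(x) log₂(P(x)) + log₂(4)
           = log₂(4) - H(P)

H(P) = -Σ P(x) log₂(P(x)):
  -P(1)·log₂(P(1)) = -(0.0251)·log₂(0.0251) = 0.13344
  -P(2)·log₂(P(2)) = -(0.856)·log₂(0.856) = 0.19202
  -P(3)·log₂(P(3)) = -(0.0432)·log₂(0.0432) = 0.19582
  -P(4)·log₂(P(4)) = -(0.0757)·log₂(0.0757) = 0.28187
H(P) = 0.13344 + 0.19202 + 0.19582 + 0.28187 = 0.80315 bits

log₂(4) = 2.00000 bits

D_KL(P||U) = 2.00000 - 0.80315 = 1.19685 ≈ 1.1969 bits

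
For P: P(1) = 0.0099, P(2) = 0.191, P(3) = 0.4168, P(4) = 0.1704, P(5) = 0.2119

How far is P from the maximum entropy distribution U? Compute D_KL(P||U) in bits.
0.3642 bits

U(i) = 1/5 for all i

D_KL(P||U) = Σ P(x) log₂(P(x) / (1/5))
           = Σ P(x) log₂(P(x)) + log₂(5)
           = log₂(5) - H(P)

H(P) = -Σ P(x) log₂(P(x)):
  -P(1)·log₂(P(1)) = -(0.0099)·log₂(0.0099) = 0.06592
  -P(2)·log₂(P(2)) = -(0.191)·log₂(0.191) = 0.45618
  -P(3)·log₂(P(3)) = -(0.4168)·log₂(0.4168) = 0.52624
  -P(4)·log₂(P(4)) = -(0.1704)·log₂(0.1704) = 0.43503
  -P(5)·log₂(P(5)) = -(0.2119)·log₂(0.2119) = 0.47435
H(P) = 0.06592 + 0.45618 + 0.52624 + 0.43503 + 0.47435 = 1.95772 bits

log₂(5) = 2.32193 bits

D_KL(P||U) = 2.32193 - 1.95772 = 0.36421 ≈ 0.3642 bits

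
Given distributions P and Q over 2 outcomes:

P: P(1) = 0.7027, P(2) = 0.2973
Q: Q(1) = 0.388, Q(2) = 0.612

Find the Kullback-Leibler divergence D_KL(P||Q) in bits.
0.2924 bits

D_KL(P||Q) = Σ P(x) log₂(P(x)/Q(x))

Computing term by term:
  P(1)·log₂(P(1)/Q(1)) = 0.7027·log₂(0.7027/0.388) = 0.60211
  P(2)·log₂(P(2)/Q(2)) = 0.2973·log₂(0.2973/0.612) = -0.30967

D_KL(P||Q) = 0.60211 - 0.30967 = 0.29244 ≈ 0.2924 bits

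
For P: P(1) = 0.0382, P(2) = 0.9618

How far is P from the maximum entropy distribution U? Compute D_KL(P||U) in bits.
0.7660 bits

U(i) = 1/2 for all i

D_KL(P||U) = Σ P(x) log₂(P(x) / (1/2))
           = Σ P(x) log₂(P(x)) + log₂(2)
           = log₂(2) - H(P)

H(P) = -Σ P(x) log₂(P(x)):
  -P(1)·log₂(P(1)) = -(0.0382)·log₂(0.0382) = 0.17993
  -P(2)·log₂(P(2)) = -(0.9618)·log₂(0.9618) = 0.05404
H(P) = 0.17993 + 0.05404 = 0.23397 bits

log₂(2) = 1.00000 bits

D_KL(P||U) = 1.00000 - 0.23397 = 0.76603 ≈ 0.7660 bits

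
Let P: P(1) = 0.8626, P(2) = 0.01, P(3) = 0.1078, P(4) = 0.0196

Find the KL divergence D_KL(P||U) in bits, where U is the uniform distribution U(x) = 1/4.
1.2920 bits

U(i) = 1/4 for all i

D_KL(P||U) = Σ P(x) log₂(P(x) / (1/4))
           = Σ P(x) log₂(P(x)) + log₂(4)
           = log₂(4) - H(P)

H(P) = -Σ P(x) log₂(P(x)):
  -P(1)·log₂(P(1)) = -(0.8626)·log₂(0.8626) = 0.18394
  -P(2)·log₂(P(2)) = -(0.01)·log₂(0.01) = 0.06644
  -P(3)·log₂(P(3)) = -(0.1078)·log₂(0.1078) = 0.34642
  -P(4)·log₂(P(4)) = -(0.0196)·log₂(0.0196) = 0.11119
H(P) = 0.18394 + 0.06644 + 0.34642 + 0.11119 = 0.70799 bits

log₂(4) = 2.00000 bits

D_KL(P||U) = 2.00000 - 0.70799 = 1.29201 ≈ 1.2920 bits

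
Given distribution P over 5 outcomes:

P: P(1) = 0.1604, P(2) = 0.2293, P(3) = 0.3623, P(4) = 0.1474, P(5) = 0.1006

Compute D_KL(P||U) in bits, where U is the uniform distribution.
0.1401 bits

U(i) = 1/5 for all i

D_KL(P||U) = Σ P(x) log₂(P(x) / (1/5))
           = Σ P(x) log₂(P(x)) + log₂(5)
           = log₂(5) - H(P)

H(P) = -Σ P(x) log₂(P(x)):
  -P(1)·log₂(P(1)) = -(0.1604)·log₂(0.1604) = 0.42350
  -P(2)·log₂(P(2)) = -(0.2293)·log₂(0.2293) = 0.48719
  -P(3)·log₂(P(3)) = -(0.3623)·log₂(0.3623) = 0.53068
  -P(4)·log₂(P(4)) = -(0.1474)·log₂(0.1474) = 0.40715
  -P(5)·log₂(P(5)) = -(0.1006)·log₂(0.1006) = 0.33332
H(P) = 0.42350 + 0.48719 + 0.53068 + 0.40715 + 0.33332 = 2.18184 bits

log₂(5) = 2.32193 bits

D_KL(P||U) = 2.32193 - 2.18184 = 0.14009 ≈ 0.1401 bits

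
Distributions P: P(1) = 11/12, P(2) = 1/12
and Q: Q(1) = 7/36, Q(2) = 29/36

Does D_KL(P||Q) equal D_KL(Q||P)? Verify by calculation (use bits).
D_KL(P||Q) = 1.7779 bits, D_KL(Q||P) = 2.2016 bits. No — D_KL(P||Q) ≠ D_KL(Q||P) for this pair.

D_KL(P||Q) = Σ P(x) log₂(P(x)/Q(x))

Computing term by term:
  P(1)·log₂(P(1)/Q(1)) = (11/12)·log₂((11/12)/(7/36)) = 2.05062
  P(2)·log₂(P(2)/Q(2)) = (1/12)·log₂((1/12)/(29/36)) = -0.27275

D_KL(P||Q) = 2.05062 - 0.27275 = 1.77787 ≈ 1.7779 bits

D_KL(Q||P) = Σ Q(x) log₂(Q(x)/P(x))

Computing term by term:
  Q(1)·log₂(Q(1)/P(1)) = (7/36)·log₂((7/36)/(11/12)) = -0.43498
  Q(2)·log₂(Q(2)/P(2)) = (29/36)·log₂((29/36)/(1/12)) = 2.63660

D_KL(Q||P) = -0.43498 + 2.63660 = 2.20162 ≈ 2.2016 bits

These are NOT equal (difference: 0.4237 bits). KL divergence is asymmetric: D_KL(P||Q) ≠ D_KL(Q||P) in general.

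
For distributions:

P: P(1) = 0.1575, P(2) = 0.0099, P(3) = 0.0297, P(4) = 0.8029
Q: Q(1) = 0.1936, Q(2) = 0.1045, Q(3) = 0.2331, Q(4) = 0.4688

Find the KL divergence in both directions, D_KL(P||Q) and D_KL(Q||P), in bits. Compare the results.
D_KL(P||Q) = 0.4544 bits, D_KL(Q||P) = 0.7419 bits. D_KL(Q||P) is larger than D_KL(P||Q) by 0.2875 bits; the two directions differ.

D_KL(P||Q) = Σ P(x) log₂(P(x)/Q(x))

Computing term by term:
  P(1)·log₂(P(1)/Q(1)) = 0.1575·log₂(0.1575/0.1936) = -0.04689
  P(2)·log₂(P(2)/Q(2)) = 0.0099·log₂(0.0099/0.1045) = -0.03366
  P(3)·log₂(P(3)/Q(3)) = 0.0297·log₂(0.0297/0.2331) = -0.08828
  P(4)·log₂(P(4)/Q(4)) = 0.8029·log₂(0.8029/0.4688) = 0.62325

D_KL(P||Q) = -0.04689 - 0.03366 - 0.08828 + 0.62325 = 0.45442 ≈ 0.4544 bits

D_KL(Q||P) = Σ Q(x) log₂(Q(x)/P(x))

Computing term by term:
  Q(1)·log₂(Q(1)/P(1)) = 0.1936·log₂(0.1936/0.1575) = 0.05764
  Q(2)·log₂(Q(2)/P(2)) = 0.1045·log₂(0.1045/0.0099) = 0.35529
  Q(3)·log₂(Q(3)/P(3)) = 0.2331·log₂(0.2331/0.0297) = 0.69287
  Q(4)·log₂(Q(4)/P(4)) = 0.4688·log₂(0.4688/0.8029) = -0.36390

D_KL(Q||P) = 0.05764 + 0.35529 + 0.69287 - 0.36390 = 0.74190 ≈ 0.7419 bits

These are NOT equal (difference: 0.2875 bits). KL divergence is asymmetric: D_KL(P||Q) ≠ D_KL(Q||P) in general.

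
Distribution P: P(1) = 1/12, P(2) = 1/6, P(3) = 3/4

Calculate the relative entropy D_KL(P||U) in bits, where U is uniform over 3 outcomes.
0.5441 bits

U(i) = 1/3 for all i

D_KL(P||U) = Σ P(x) log₂(P(x) / (1/3))
           = Σ P(x) log₂(P(x)) + log₂(3)
           = log₂(3) - H(P)

H(P) = -Σ P(x) log₂(P(x)):
  -P(1)·log₂(P(1)) = -(1/12)·log₂(1/12) = 0.29875
  -P(2)·log₂(P(2)) = -(1/6)·log₂(1/6) = 0.43083
  -P(3)·log₂(P(3)) = -(3/4)·log₂(3/4) = 0.31128
H(P) = 0.29875 + 0.43083 + 0.31128 = 1.04086 bits

log₂(3) = 1.58496 bits

D_KL(P||U) = 1.58496 - 1.04086 = 0.54410 ≈ 0.5441 bits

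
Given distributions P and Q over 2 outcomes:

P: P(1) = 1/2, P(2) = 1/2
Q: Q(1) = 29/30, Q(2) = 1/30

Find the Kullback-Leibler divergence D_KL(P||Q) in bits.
1.4779 bits

D_KL(P||Q) = Σ P(x) log₂(P(x)/Q(x))

Computing term by term:
  P(1)·log₂(P(1)/Q(1)) = (1/2)·log₂((1/2)/(29/30)) = -0.47555
  P(2)·log₂(P(2)/Q(2)) = (1/2)·log₂((1/2)/(1/30)) = 1.95345

D_KL(P||Q) = -0.47555 + 1.95345 = 1.47790 ≈ 1.4779 bits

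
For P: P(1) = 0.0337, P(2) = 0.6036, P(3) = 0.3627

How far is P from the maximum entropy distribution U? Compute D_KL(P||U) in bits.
0.4498 bits

U(i) = 1/3 for all i

D_KL(P||U) = Σ P(x) log₂(P(x) / (1/3))
           = Σ P(x) log₂(P(x)) + log₂(3)
           = log₂(3) - H(P)

H(P) = -Σ P(x) log₂(P(x)):
  -P(1)·log₂(P(1)) = -(0.0337)·log₂(0.0337) = 0.16483
  -P(2)·log₂(P(2)) = -(0.6036)·log₂(0.6036) = 0.43962
  -P(3)·log₂(P(3)) = -(0.3627)·log₂(0.3627) = 0.53068
H(P) = 0.16483 + 0.43962 + 0.53068 = 1.13513 bits

log₂(3) = 1.58496 bits

D_KL(P||U) = 1.58496 - 1.13513 = 0.44983 ≈ 0.4498 bits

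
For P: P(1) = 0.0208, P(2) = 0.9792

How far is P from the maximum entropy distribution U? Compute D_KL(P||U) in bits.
0.8541 bits

U(i) = 1/2 for all i

D_KL(P||U) = Σ P(x) log₂(P(x) / (1/2))
           = Σ P(x) log₂(P(x)) + log₂(2)
           = log₂(2) - H(P)

H(P) = -Σ P(x) log₂(P(x)):
  -P(1)·log₂(P(1)) = -(0.0208)·log₂(0.0208) = 0.11622
  -P(2)·log₂(P(2)) = -(0.9792)·log₂(0.9792) = 0.02969
H(P) = 0.11622 + 0.02969 = 0.14591 bits

log₂(2) = 1.00000 bits

D_KL(P||U) = 1.00000 - 0.14591 = 0.85409 ≈ 0.8541 bits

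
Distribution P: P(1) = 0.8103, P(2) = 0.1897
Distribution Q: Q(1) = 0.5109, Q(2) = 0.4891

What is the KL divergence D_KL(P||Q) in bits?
0.2800 bits

D_KL(P||Q) = Σ P(x) log₂(P(x)/Q(x))

Computing term by term:
  P(1)·log₂(P(1)/Q(1)) = 0.8103·log₂(0.8103/0.5109) = 0.53919
  P(2)·log₂(P(2)/Q(2)) = 0.1897·log₂(0.1897/0.4891) = -0.25921

D_KL(P||Q) = 0.53919 - 0.25921 = 0.27998 ≈ 0.2800 bits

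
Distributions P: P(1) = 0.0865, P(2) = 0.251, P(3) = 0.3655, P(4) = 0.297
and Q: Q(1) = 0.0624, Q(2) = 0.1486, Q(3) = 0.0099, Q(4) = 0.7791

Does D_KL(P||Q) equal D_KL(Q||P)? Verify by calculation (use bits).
D_KL(P||Q) = 1.7202 bits, D_KL(Q||P) = 0.8907 bits. No — D_KL(P||Q) ≠ D_KL(Q||P) for this pair.

D_KL(P||Q) = Σ P(x) log₂(P(x)/Q(x))

Computing term by term:
  P(1)·log₂(P(1)/Q(1)) = 0.0865·log₂(0.0865/0.0624) = 0.04075
  P(2)·log₂(P(2)/Q(2)) = 0.251·log₂(0.251/0.1486) = 0.18982
  P(3)·log₂(P(3)/Q(3)) = 0.3655·log₂(0.3655/0.0099) = 1.90290
  P(4)·log₂(P(4)/Q(4)) = 0.297·log₂(0.297/0.7791) = -0.41323

D_KL(P||Q) = 0.04075 + 0.18982 + 1.90290 - 0.41323 = 1.72024 ≈ 1.7202 bits

D_KL(Q||P) = Σ Q(x) log₂(Q(x)/P(x))

Computing term by term:
  Q(1)·log₂(Q(1)/P(1)) = 0.0624·log₂(0.0624/0.0865) = -0.02940
  Q(2)·log₂(Q(2)/P(2)) = 0.1486·log₂(0.1486/0.251) = -0.11238
  Q(3)·log₂(Q(3)/P(3)) = 0.0099·log₂(0.0099/0.3655) = -0.05154
  Q(4)·log₂(Q(4)/P(4)) = 0.7791·log₂(0.7791/0.297) = 1.08400

D_KL(Q||P) = -0.02940 - 0.11238 - 0.05154 + 1.08400 = 0.89068 ≈ 0.8907 bits

These are NOT equal (difference: 0.8295 bits). KL divergence is asymmetric: D_KL(P||Q) ≠ D_KL(Q||P) in general.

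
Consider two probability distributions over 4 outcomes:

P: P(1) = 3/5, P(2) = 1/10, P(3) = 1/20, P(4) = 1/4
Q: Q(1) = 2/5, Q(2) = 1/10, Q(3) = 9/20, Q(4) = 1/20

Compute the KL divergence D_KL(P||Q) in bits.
0.7730 bits

D_KL(P||Q) = Σ P(x) log₂(P(x)/Q(x))

Computing term by term:
  P(1)·log₂(P(1)/Q(1)) = (3/5)·log₂((3/5)/(2/5)) = 0.35098
  P(2)·log₂(P(2)/Q(2)) = (1/10)·log₂((1/10)/(1/10)) = 0.00000
  P(3)·log₂(P(3)/Q(3)) = (1/20)·log₂((1/20)/(9/20)) = -0.15850
  P(4)·log₂(P(4)/Q(4)) = (1/4)·log₂((1/4)/(1/20)) = 0.58048

D_KL(P||Q) = 0.35098 + 0.00000 - 0.15850 + 0.58048 = 0.77296 ≈ 0.7730 bits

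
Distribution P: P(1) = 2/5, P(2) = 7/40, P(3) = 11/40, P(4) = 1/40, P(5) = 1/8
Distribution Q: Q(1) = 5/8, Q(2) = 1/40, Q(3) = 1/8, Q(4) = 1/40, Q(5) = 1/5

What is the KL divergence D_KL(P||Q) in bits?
0.4618 bits

D_KL(P||Q) = Σ P(x) log₂(P(x)/Q(x))

Computing term by term:
  P(1)·log₂(P(1)/Q(1)) = (2/5)·log₂((2/5)/(5/8)) = -0.25754
  P(2)·log₂(P(2)/Q(2)) = (7/40)·log₂((7/40)/(1/40)) = 0.49129
  P(3)·log₂(P(3)/Q(3)) = (11/40)·log₂((11/40)/(1/8)) = 0.31281
  P(4)·log₂(P(4)/Q(4)) = (1/40)·log₂((1/40)/(1/40)) = 0.00000
  P(5)·log₂(P(5)/Q(5)) = (1/8)·log₂((1/8)/(1/5)) = -0.08476

D_KL(P||Q) = -0.25754 + 0.49129 + 0.31281 + 0.00000 - 0.08476 = 0.46180 ≈ 0.4618 bits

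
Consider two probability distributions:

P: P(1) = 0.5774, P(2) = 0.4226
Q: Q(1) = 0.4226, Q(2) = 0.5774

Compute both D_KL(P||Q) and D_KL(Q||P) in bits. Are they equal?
D_KL(P||Q) = 0.0697 bits, D_KL(Q||P) = 0.0697 bits. Yes, in this case they are equal (although KL divergence is not symmetric in general).

D_KL(P||Q) = Σ P(x) log₂(P(x)/Q(x))

Computing term by term:
  P(1)·log₂(P(1)/Q(1)) = 0.5774·log₂(0.5774/0.4226) = 0.25999
  P(2)·log₂(P(2)/Q(2)) = 0.4226·log₂(0.4226/0.5774) = -0.19029

D_KL(P||Q) = 0.25999 - 0.19029 = 0.06970 ≈ 0.0697 bits

D_KL(Q||P) = Σ Q(x) log₂(Q(x)/P(x))

Computing term by term:
  Q(1)·log₂(Q(1)/P(1)) = 0.4226·log₂(0.4226/0.5774) = -0.19029
  Q(2)·log₂(Q(2)/P(2)) = 0.5774·log₂(0.5774/0.4226) = 0.25999

D_KL(Q||P) = -0.19029 + 0.25999 = 0.06970 ≈ 0.0697 bits

These ARE equal here. Q is P with outcomes relabeled (Q(1) = P(2), Q(2) = P(1)) by a relabeling that is its own inverse, so the two sums contain exactly the same terms in a different order. This is a special case — KL divergence is not symmetric in general: D_KL(P||Q) ≠ D_KL(Q||P) for most P, Q.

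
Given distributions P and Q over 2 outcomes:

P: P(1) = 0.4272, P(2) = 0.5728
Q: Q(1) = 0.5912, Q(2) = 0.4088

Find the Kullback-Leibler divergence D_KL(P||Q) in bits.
0.0785 bits

D_KL(P||Q) = Σ P(x) log₂(P(x)/Q(x))

Computing term by term:
  P(1)·log₂(P(1)/Q(1)) = 0.4272·log₂(0.4272/0.5912) = -0.20024
  P(2)·log₂(P(2)/Q(2)) = 0.5728·log₂(0.5728/0.4088) = 0.27875

D_KL(P||Q) = -0.20024 + 0.27875 = 0.07851 ≈ 0.0785 bits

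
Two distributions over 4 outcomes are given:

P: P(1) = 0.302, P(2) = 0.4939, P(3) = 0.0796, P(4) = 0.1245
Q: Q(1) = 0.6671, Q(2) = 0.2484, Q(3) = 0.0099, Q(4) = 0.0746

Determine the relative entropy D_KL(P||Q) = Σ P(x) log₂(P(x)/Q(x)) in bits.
0.4758 bits

D_KL(P||Q) = Σ P(x) log₂(P(x)/Q(x))

Computing term by term:
  P(1)·log₂(P(1)/Q(1)) = 0.302·log₂(0.302/0.6671) = -0.34529
  P(2)·log₂(P(2)/Q(2)) = 0.4939·log₂(0.4939/0.2484) = 0.48973
  P(3)·log₂(P(3)/Q(3)) = 0.0796·log₂(0.0796/0.0099) = 0.23938
  P(4)·log₂(P(4)/Q(4)) = 0.1245·log₂(0.1245/0.0746) = 0.09199

D_KL(P||Q) = -0.34529 + 0.48973 + 0.23938 + 0.09199 = 0.47581 ≈ 0.4758 bits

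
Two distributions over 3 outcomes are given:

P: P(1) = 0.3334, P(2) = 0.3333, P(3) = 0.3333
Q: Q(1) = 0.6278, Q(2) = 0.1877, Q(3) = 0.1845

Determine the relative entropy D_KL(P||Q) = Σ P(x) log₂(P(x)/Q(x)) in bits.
0.2561 bits

D_KL(P||Q) = Σ P(x) log₂(P(x)/Q(x))

Computing term by term:
  P(1)·log₂(P(1)/Q(1)) = 0.3334·log₂(0.3334/0.6278) = -0.30441
  P(2)·log₂(P(2)/Q(2)) = 0.3333·log₂(0.3333/0.1877) = 0.27610
  P(3)·log₂(P(3)/Q(3)) = 0.3333·log₂(0.3333/0.1845) = 0.28437

D_KL(P||Q) = -0.30441 + 0.27610 + 0.28437 = 0.25606 ≈ 0.2561 bits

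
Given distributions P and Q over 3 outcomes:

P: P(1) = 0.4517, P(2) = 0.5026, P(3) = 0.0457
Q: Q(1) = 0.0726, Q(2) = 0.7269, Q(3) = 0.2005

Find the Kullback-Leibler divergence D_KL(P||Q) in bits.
0.8262 bits

D_KL(P||Q) = Σ P(x) log₂(P(x)/Q(x))

Computing term by term:
  P(1)·log₂(P(1)/Q(1)) = 0.4517·log₂(0.4517/0.0726) = 1.19128
  P(2)·log₂(P(2)/Q(2)) = 0.5026·log₂(0.5026/0.7269) = -0.26756
  P(3)·log₂(P(3)/Q(3)) = 0.0457·log₂(0.0457/0.2005) = -0.09749

D_KL(P||Q) = 1.19128 - 0.26756 - 0.09749 = 0.82623 ≈ 0.8262 bits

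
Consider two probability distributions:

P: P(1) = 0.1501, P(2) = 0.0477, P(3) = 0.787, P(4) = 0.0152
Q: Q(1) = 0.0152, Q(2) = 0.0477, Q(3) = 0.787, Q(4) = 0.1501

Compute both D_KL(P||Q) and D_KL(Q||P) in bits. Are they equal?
D_KL(P||Q) = 0.4457 bits, D_KL(Q||P) = 0.4457 bits. Yes, in this case they are equal (although KL divergence is not symmetric in general).

D_KL(P||Q) = Σ P(x) log₂(P(x)/Q(x))

Computing term by term:
  P(1)·log₂(P(1)/Q(1)) = 0.1501·log₂(0.1501/0.0152) = 0.49590
  P(2)·log₂(P(2)/Q(2)) = 0.0477·log₂(0.0477/0.0477) = 0.00000
  P(3)·log₂(P(3)/Q(3)) = 0.787·log₂(0.787/0.787) = 0.00000
  P(4)·log₂(P(4)/Q(4)) = 0.0152·log₂(0.0152/0.1501) = -0.05022

D_KL(P||Q) = 0.49590 + 0.00000 + 0.00000 - 0.05022 = 0.44568 ≈ 0.4457 bits

D_KL(Q||P) = Σ Q(x) log₂(Q(x)/P(x))

Computing term by term:
  Q(1)·log₂(Q(1)/P(1)) = 0.0152·log₂(0.0152/0.1501) = -0.05022
  Q(2)·log₂(Q(2)/P(2)) = 0.0477·log₂(0.0477/0.0477) = 0.00000
  Q(3)·log₂(Q(3)/P(3)) = 0.787·log₂(0.787/0.787) = 0.00000
  Q(4)·log₂(Q(4)/P(4)) = 0.1501·log₂(0.1501/0.0152) = 0.49590

D_KL(Q||P) = -0.05022 + 0.00000 + 0.00000 + 0.49590 = 0.44568 ≈ 0.4457 bits

These ARE equal here. Q is P with outcomes relabeled (Q(1) = P(4), Q(4) = P(1)) by a relabeling that is its own inverse, so the two sums contain exactly the same terms in a different order. This is a special case — KL divergence is not symmetric in general: D_KL(P||Q) ≠ D_KL(Q||P) for most P, Q.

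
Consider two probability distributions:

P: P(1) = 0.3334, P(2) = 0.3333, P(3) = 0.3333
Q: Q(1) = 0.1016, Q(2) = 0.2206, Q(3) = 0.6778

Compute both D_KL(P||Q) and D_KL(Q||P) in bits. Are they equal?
D_KL(P||Q) = 0.4287 bits, D_KL(Q||P) = 0.3886 bits. No, they are not equal.

D_KL(P||Q) = Σ P(x) log₂(P(x)/Q(x))

Computing term by term:
  P(1)·log₂(P(1)/Q(1)) = 0.3334·log₂(0.3334/0.1016) = 0.57157
  P(2)·log₂(P(2)/Q(2)) = 0.3333·log₂(0.3333/0.2206) = 0.19844
  P(3)·log₂(P(3)/Q(3)) = 0.3333·log₂(0.3333/0.6778) = -0.34131

D_KL(P||Q) = 0.57157 + 0.19844 - 0.34131 = 0.42870 ≈ 0.4287 bits

D_KL(Q||P) = Σ Q(x) log₂(Q(x)/P(x))

Computing term by term:
  Q(1)·log₂(Q(1)/P(1)) = 0.1016·log₂(0.1016/0.3334) = -0.17418
  Q(2)·log₂(Q(2)/P(2)) = 0.2206·log₂(0.2206/0.3333) = -0.13134
  Q(3)·log₂(Q(3)/P(3)) = 0.6778·log₂(0.6778/0.3333) = 0.69409

D_KL(Q||P) = -0.17418 - 0.13134 + 0.69409 = 0.38857 ≈ 0.3886 bits

These are NOT equal (difference: 0.0401 bits). KL divergence is asymmetric: D_KL(P||Q) ≠ D_KL(Q||P) in general.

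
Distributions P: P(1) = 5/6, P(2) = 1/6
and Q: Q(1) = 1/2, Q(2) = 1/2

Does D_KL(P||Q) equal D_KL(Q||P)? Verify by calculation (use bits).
D_KL(P||Q) = 0.3500 bits, D_KL(Q||P) = 0.4240 bits. No — D_KL(P||Q) ≠ D_KL(Q||P) for this pair.

D_KL(P||Q) = Σ P(x) log₂(P(x)/Q(x))

Computing term by term:
  P(1)·log₂(P(1)/Q(1)) = (5/6)·log₂((5/6)/(1/2)) = 0.61414
  P(2)·log₂(P(2)/Q(2)) = (1/6)·log₂((1/6)/(1/2)) = -0.26416

D_KL(P||Q) = 0.61414 - 0.26416 = 0.34998 ≈ 0.3500 bits

D_KL(Q||P) = Σ Q(x) log₂(Q(x)/P(x))

Computing term by term:
  Q(1)·log₂(Q(1)/P(1)) = (1/2)·log₂((1/2)/(5/6)) = -0.36848
  Q(2)·log₂(Q(2)/P(2)) = (1/2)·log₂((1/2)/(1/6)) = 0.79248

D_KL(Q||P) = -0.36848 + 0.79248 = 0.42400 ≈ 0.4240 bits

These are NOT equal (difference: 0.0740 bits). KL divergence is asymmetric: D_KL(P||Q) ≠ D_KL(Q||P) in general.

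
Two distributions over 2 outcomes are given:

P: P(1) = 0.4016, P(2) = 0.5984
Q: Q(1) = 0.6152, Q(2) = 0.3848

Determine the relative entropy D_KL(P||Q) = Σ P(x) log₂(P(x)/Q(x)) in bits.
0.1341 bits

D_KL(P||Q) = Σ P(x) log₂(P(x)/Q(x))

Computing term by term:
  P(1)·log₂(P(1)/Q(1)) = 0.4016·log₂(0.4016/0.6152) = -0.24710
  P(2)·log₂(P(2)/Q(2)) = 0.5984·log₂(0.5984/0.3848) = 0.38118

D_KL(P||Q) = -0.24710 + 0.38118 = 0.13408 ≈ 0.1341 bits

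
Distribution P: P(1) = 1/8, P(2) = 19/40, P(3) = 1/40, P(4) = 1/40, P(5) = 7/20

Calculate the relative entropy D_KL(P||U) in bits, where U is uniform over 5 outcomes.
0.6406 bits

U(i) = 1/5 for all i

D_KL(P||U) = Σ P(x) log₂(P(x) / (1/5))
           = Σ P(x) log₂(P(x)) + log₂(5)
           = log₂(5) - H(P)

H(P) = -Σ P(x) log₂(P(x)):
  -P(1)·log₂(P(1)) = -(1/8)·log₂(1/8) = 0.37500
  -P(2)·log₂(P(2)) = -(19/40)·log₂(19/40) = 0.51015
  -P(3)·log₂(P(3)) = -(1/40)·log₂(1/40) = 0.13305
  -P(4)·log₂(P(4)) = -(1/40)·log₂(1/40) = 0.13305
  -P(5)·log₂(P(5)) = -(7/20)·log₂(7/20) = 0.53010
H(P) = 0.37500 + 0.51015 + 0.13305 + 0.13305 + 0.53010 = 1.68135 bits

log₂(5) = 2.32193 bits

D_KL(P||U) = 2.32193 - 1.68135 = 0.64058 ≈ 0.6406 bits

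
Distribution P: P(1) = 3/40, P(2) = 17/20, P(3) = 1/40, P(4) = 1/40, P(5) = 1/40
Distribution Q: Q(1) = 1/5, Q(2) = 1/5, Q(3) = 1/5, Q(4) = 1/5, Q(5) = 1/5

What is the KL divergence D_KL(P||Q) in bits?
1.4432 bits

D_KL(P||Q) = Σ P(x) log₂(P(x)/Q(x))

Computing term by term:
  P(1)·log₂(P(1)/Q(1)) = (3/40)·log₂((3/40)/(1/5)) = -0.10613
  P(2)·log₂(P(2)/Q(2)) = (17/20)·log₂((17/20)/(1/5)) = 1.77434
  P(3)·log₂(P(3)/Q(3)) = (1/40)·log₂((1/40)/(1/5)) = -0.07500
  P(4)·log₂(P(4)/Q(4)) = (1/40)·log₂((1/40)/(1/5)) = -0.07500
  P(5)·log₂(P(5)/Q(5)) = (1/40)·log₂((1/40)/(1/5)) = -0.07500

D_KL(P||Q) = -0.10613 + 1.77434 - 0.07500 - 0.07500 - 0.07500 = 1.44321 ≈ 1.4432 bits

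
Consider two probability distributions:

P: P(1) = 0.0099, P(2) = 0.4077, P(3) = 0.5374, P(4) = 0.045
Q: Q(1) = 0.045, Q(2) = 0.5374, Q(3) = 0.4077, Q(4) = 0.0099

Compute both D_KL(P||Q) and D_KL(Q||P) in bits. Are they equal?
D_KL(P||Q) = 0.1284 bits, D_KL(Q||P) = 0.1284 bits. Yes, in this case they are equal (although KL divergence is not symmetric in general).

D_KL(P||Q) = Σ P(x) log₂(P(x)/Q(x))

Computing term by term:
  P(1)·log₂(P(1)/Q(1)) = 0.0099·log₂(0.0099/0.045) = -0.02163
  P(2)·log₂(P(2)/Q(2)) = 0.4077·log₂(0.4077/0.5374) = -0.16246
  P(3)·log₂(P(3)/Q(3)) = 0.5374·log₂(0.5374/0.4077) = 0.21415
  P(4)·log₂(P(4)/Q(4)) = 0.045·log₂(0.045/0.0099) = 0.09830

D_KL(P||Q) = -0.02163 - 0.16246 + 0.21415 + 0.09830 = 0.12836 ≈ 0.1284 bits

D_KL(Q||P) = Σ Q(x) log₂(Q(x)/P(x))

Computing term by term:
  Q(1)·log₂(Q(1)/P(1)) = 0.045·log₂(0.045/0.0099) = 0.09830
  Q(2)·log₂(Q(2)/P(2)) = 0.5374·log₂(0.5374/0.4077) = 0.21415
  Q(3)·log₂(Q(3)/P(3)) = 0.4077·log₂(0.4077/0.5374) = -0.16246
  Q(4)·log₂(Q(4)/P(4)) = 0.0099·log₂(0.0099/0.045) = -0.02163

D_KL(Q||P) = 0.09830 + 0.21415 - 0.16246 - 0.02163 = 0.12836 ≈ 0.1284 bits

These ARE equal here. Q is P with outcomes relabeled (Q(1) = P(4), Q(2) = P(3), Q(3) = P(2), Q(4) = P(1)) by a relabeling that is its own inverse, so the two sums contain exactly the same terms in a different order. This is a special case — KL divergence is not symmetric in general: D_KL(P||Q) ≠ D_KL(Q||P) for most P, Q.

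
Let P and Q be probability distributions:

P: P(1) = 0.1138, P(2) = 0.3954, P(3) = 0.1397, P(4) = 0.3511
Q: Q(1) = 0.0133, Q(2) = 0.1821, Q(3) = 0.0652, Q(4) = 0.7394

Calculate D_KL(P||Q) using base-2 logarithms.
0.5711 bits

D_KL(P||Q) = Σ P(x) log₂(P(x)/Q(x))

Computing term by term:
  P(1)·log₂(P(1)/Q(1)) = 0.1138·log₂(0.1138/0.0133) = 0.35244
  P(2)·log₂(P(2)/Q(2)) = 0.3954·log₂(0.3954/0.1821) = 0.44229
  P(3)·log₂(P(3)/Q(3)) = 0.1397·log₂(0.1397/0.0652) = 0.15358
  P(4)·log₂(P(4)/Q(4)) = 0.3511·log₂(0.3511/0.7394) = -0.37725

D_KL(P||Q) = 0.35244 + 0.44229 + 0.15358 - 0.37725 = 0.57106 ≈ 0.5711 bits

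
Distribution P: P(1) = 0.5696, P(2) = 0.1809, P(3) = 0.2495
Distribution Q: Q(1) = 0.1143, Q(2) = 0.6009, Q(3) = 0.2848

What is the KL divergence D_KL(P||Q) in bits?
0.9589 bits

D_KL(P||Q) = Σ P(x) log₂(P(x)/Q(x))

Computing term by term:
  P(1)·log₂(P(1)/Q(1)) = 0.5696·log₂(0.5696/0.1143) = 1.31983
  P(2)·log₂(P(2)/Q(2)) = 0.1809·log₂(0.1809/0.6009) = -0.31331
  P(3)·log₂(P(3)/Q(3)) = 0.2495·log₂(0.2495/0.2848) = -0.04763

D_KL(P||Q) = 1.31983 - 0.31331 - 0.04763 = 0.95889 ≈ 0.9589 bits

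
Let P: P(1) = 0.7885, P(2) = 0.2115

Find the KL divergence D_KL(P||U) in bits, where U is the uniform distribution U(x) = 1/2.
0.2557 bits

U(i) = 1/2 for all i

D_KL(P||U) = Σ P(x) log₂(P(x) / (1/2))
           = Σ P(x) log₂(P(x)) + log₂(2)
           = log₂(2) - H(P)

H(P) = -Σ P(x) log₂(P(x)):
  -P(1)·log₂(P(1)) = -(0.7885)·log₂(0.7885) = 0.27031
  -P(2)·log₂(P(2)) = -(0.2115)·log₂(0.2115) = 0.47403
H(P) = 0.27031 + 0.47403 = 0.74434 bits

log₂(2) = 1.00000 bits

D_KL(P||U) = 1.00000 - 0.74434 = 0.25566 ≈ 0.2557 bits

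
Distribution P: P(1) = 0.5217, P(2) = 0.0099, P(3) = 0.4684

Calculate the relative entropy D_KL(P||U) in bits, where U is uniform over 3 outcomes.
0.5168 bits

U(i) = 1/3 for all i

D_KL(P||U) = Σ P(x) log₂(P(x) / (1/3))
           = Σ P(x) log₂(P(x)) + log₂(3)
           = log₂(3) - H(P)

H(P) = -Σ P(x) log₂(P(x)):
  -P(1)·log₂(P(1)) = -(0.5217)·log₂(0.5217) = 0.48972
  -P(2)·log₂(P(2)) = -(0.0099)·log₂(0.0099) = 0.06592
  -P(3)·log₂(P(3)) = -(0.4684)·log₂(0.4684) = 0.51252
H(P) = 0.48972 + 0.06592 + 0.51252 = 1.06816 bits

log₂(3) = 1.58496 bits

D_KL(P||U) = 1.58496 - 1.06816 = 0.51680 ≈ 0.5168 bits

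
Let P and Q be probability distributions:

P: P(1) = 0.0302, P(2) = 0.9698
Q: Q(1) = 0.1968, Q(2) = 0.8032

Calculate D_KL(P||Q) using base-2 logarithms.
0.1821 bits

D_KL(P||Q) = Σ P(x) log₂(P(x)/Q(x))

Computing term by term:
  P(1)·log₂(P(1)/Q(1)) = 0.0302·log₂(0.0302/0.1968) = -0.08166
  P(2)·log₂(P(2)/Q(2)) = 0.9698·log₂(0.9698/0.8032) = 0.26372

D_KL(P||Q) = -0.08166 + 0.26372 = 0.18206 ≈ 0.1821 bits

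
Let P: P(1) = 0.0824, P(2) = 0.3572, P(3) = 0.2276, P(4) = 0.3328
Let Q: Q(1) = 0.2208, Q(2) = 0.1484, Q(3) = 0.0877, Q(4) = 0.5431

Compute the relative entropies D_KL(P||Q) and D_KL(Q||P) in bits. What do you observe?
D_KL(P||Q) = 0.4135 bits, D_KL(Q||P) = 0.3890 bits. The two directions give different values (D_KL(P||Q) exceeds D_KL(Q||P) by 0.0245 bits): KL divergence is asymmetric.

D_KL(P||Q) = Σ P(x) log₂(P(x)/Q(x))

Computing term by term:
  P(1)·log₂(P(1)/Q(1)) = 0.0824·log₂(0.0824/0.2208) = -0.11717
  P(2)·log₂(P(2)/Q(2)) = 0.3572·log₂(0.3572/0.1484) = 0.45266
  P(3)·log₂(P(3)/Q(3)) = 0.2276·log₂(0.2276/0.0877) = 0.31314
  P(4)·log₂(P(4)/Q(4)) = 0.3328·log₂(0.3328/0.5431) = -0.23514

D_KL(P||Q) = -0.11717 + 0.45266 + 0.31314 - 0.23514 = 0.41349 ≈ 0.4135 bits

D_KL(Q||P) = Σ Q(x) log₂(Q(x)/P(x))

Computing term by term:
  Q(1)·log₂(Q(1)/P(1)) = 0.2208·log₂(0.2208/0.0824) = 0.31398
  Q(2)·log₂(Q(2)/P(2)) = 0.1484·log₂(0.1484/0.3572) = -0.18806
  Q(3)·log₂(Q(3)/P(3)) = 0.0877·log₂(0.0877/0.2276) = -0.12066
  Q(4)·log₂(Q(4)/P(4)) = 0.5431·log₂(0.5431/0.3328) = 0.38373

D_KL(Q||P) = 0.31398 - 0.18806 - 0.12066 + 0.38373 = 0.38899 ≈ 0.3890 bits

These are NOT equal (difference: 0.0245 bits). KL divergence is asymmetric: D_KL(P||Q) ≠ D_KL(Q||P) in general.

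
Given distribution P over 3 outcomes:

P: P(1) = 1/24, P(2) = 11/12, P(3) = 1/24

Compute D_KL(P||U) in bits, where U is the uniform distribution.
1.0878 bits

U(i) = 1/3 for all i

D_KL(P||U) = Σ P(x) log₂(P(x) / (1/3))
           = Σ P(x) log₂(P(x)) + log₂(3)
           = log₂(3) - H(P)

H(P) = -Σ P(x) log₂(P(x)):
  -P(1)·log₂(P(1)) = -(1/24)·log₂(1/24) = 0.19104
  -P(2)·log₂(P(2)) = -(11/12)·log₂(11/12) = 0.11507
  -P(3)·log₂(P(3)) = -(1/24)·log₂(1/24) = 0.19104
H(P) = 0.19104 + 0.11507 + 0.19104 = 0.49715 bits

log₂(3) = 1.58496 bits

D_KL(P||U) = 1.58496 - 0.49715 = 1.08781 ≈ 1.0878 bits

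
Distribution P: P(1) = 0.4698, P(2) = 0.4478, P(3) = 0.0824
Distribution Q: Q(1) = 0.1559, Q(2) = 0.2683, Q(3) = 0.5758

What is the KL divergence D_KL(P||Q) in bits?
0.8475 bits

D_KL(P||Q) = Σ P(x) log₂(P(x)/Q(x))

Computing term by term:
  P(1)·log₂(P(1)/Q(1)) = 0.4698·log₂(0.4698/0.1559) = 0.74765
  P(2)·log₂(P(2)/Q(2)) = 0.4478·log₂(0.4478/0.2683) = 0.33093
  P(3)·log₂(P(3)/Q(3)) = 0.0824·log₂(0.0824/0.5758) = -0.23112

D_KL(P||Q) = 0.74765 + 0.33093 - 0.23112 = 0.84746 ≈ 0.8475 bits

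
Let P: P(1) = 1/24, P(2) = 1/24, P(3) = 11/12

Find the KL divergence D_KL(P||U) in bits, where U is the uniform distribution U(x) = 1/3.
1.0878 bits

U(i) = 1/3 for all i

D_KL(P||U) = Σ P(x) log₂(P(x) / (1/3))
           = Σ P(x) log₂(P(x)) + log₂(3)
           = log₂(3) - H(P)

H(P) = -Σ P(x) log₂(P(x)):
  -P(1)·log₂(P(1)) = -(1/24)·log₂(1/24) = 0.19104
  -P(2)·log₂(P(2)) = -(1/24)·log₂(1/24) = 0.19104
  -P(3)·log₂(P(3)) = -(11/12)·log₂(11/12) = 0.11507
H(P) = 0.19104 + 0.19104 + 0.11507 = 0.49715 bits

log₂(3) = 1.58496 bits

D_KL(P||U) = 1.58496 - 0.49715 = 1.08781 ≈ 1.0878 bits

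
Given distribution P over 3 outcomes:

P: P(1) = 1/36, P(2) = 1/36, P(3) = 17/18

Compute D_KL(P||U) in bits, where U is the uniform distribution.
1.2199 bits

U(i) = 1/3 for all i

D_KL(P||U) = Σ P(x) log₂(P(x) / (1/3))
           = Σ P(x) log₂(P(x)) + log₂(3)
           = log₂(3) - H(P)

H(P) = -Σ P(x) log₂(P(x)):
  -P(1)·log₂(P(1)) = -(1/36)·log₂(1/36) = 0.14361
  -P(2)·log₂(P(2)) = -(1/36)·log₂(1/36) = 0.14361
  -P(3)·log₂(P(3)) = -(17/18)·log₂(17/18) = 0.07788
H(P) = 0.14361 + 0.14361 + 0.07788 = 0.36510 bits

log₂(3) = 1.58496 bits

D_KL(P||U) = 1.58496 - 0.36510 = 1.21986 ≈ 1.2199 bits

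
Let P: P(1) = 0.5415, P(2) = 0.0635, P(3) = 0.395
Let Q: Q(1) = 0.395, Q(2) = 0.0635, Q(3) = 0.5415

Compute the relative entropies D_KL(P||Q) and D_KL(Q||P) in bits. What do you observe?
D_KL(P||Q) = 0.0667 bits, D_KL(Q||P) = 0.0667 bits. The two directions give the same value here, because Q is a self-inverse relabeling of P; in general KL divergence is asymmetric.

D_KL(P||Q) = Σ P(x) log₂(P(x)/Q(x))

Computing term by term:
  P(1)·log₂(P(1)/Q(1)) = 0.5415·log₂(0.5415/0.395) = 0.24644
  P(2)·log₂(P(2)/Q(2)) = 0.0635·log₂(0.0635/0.0635) = 0.00000
  P(3)·log₂(P(3)/Q(3)) = 0.395·log₂(0.395/0.5415) = -0.17977

D_KL(P||Q) = 0.24644 + 0.00000 - 0.17977 = 0.06667 ≈ 0.0667 bits

D_KL(Q||P) = Σ Q(x) log₂(Q(x)/P(x))

Computing term by term:
  Q(1)·log₂(Q(1)/P(1)) = 0.395·log₂(0.395/0.5415) = -0.17977
  Q(2)·log₂(Q(2)/P(2)) = 0.0635·log₂(0.0635/0.0635) = 0.00000
  Q(3)·log₂(Q(3)/P(3)) = 0.5415·log₂(0.5415/0.395) = 0.24644

D_KL(Q||P) = -0.17977 + 0.00000 + 0.24644 = 0.06667 ≈ 0.0667 bits

These ARE equal here. Q is P with outcomes relabeled (Q(1) = P(3), Q(3) = P(1)) by a relabeling that is its own inverse, so the two sums contain exactly the same terms in a different order. This is a special case — KL divergence is not symmetric in general: D_KL(P||Q) ≠ D_KL(Q||P) for most P, Q.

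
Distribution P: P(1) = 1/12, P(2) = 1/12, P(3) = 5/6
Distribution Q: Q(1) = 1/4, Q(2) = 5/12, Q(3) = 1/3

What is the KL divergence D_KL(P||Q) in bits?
0.7760 bits

D_KL(P||Q) = Σ P(x) log₂(P(x)/Q(x))

Computing term by term:
  P(1)·log₂(P(1)/Q(1)) = (1/12)·log₂((1/12)/(1/4)) = -0.13208
  P(2)·log₂(P(2)/Q(2)) = (1/12)·log₂((1/12)/(5/12)) = -0.19349
  P(3)·log₂(P(3)/Q(3)) = (5/6)·log₂((5/6)/(1/3)) = 1.10161

D_KL(P||Q) = -0.13208 - 0.19349 + 1.10161 = 0.77604 ≈ 0.7760 bits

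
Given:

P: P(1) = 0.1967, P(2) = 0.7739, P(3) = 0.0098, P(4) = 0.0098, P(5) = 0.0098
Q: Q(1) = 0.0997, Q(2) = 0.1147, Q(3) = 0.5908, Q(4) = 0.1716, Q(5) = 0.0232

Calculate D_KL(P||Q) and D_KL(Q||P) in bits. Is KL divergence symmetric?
D_KL(P||Q) = 2.2138 bits, D_KL(Q||P) = 3.8178 bits. No, KL divergence is not symmetric.

D_KL(P||Q) = Σ P(x) log₂(P(x)/Q(x))

Computing term by term:
  P(1)·log₂(P(1)/Q(1)) = 0.1967·log₂(0.1967/0.0997) = 0.19283
  P(2)·log₂(P(2)/Q(2)) = 0.7739·log₂(0.7739/0.1147) = 2.13154
  P(3)·log₂(P(3)/Q(3)) = 0.0098·log₂(0.0098/0.5908) = -0.05795
  P(4)·log₂(P(4)/Q(4)) = 0.0098·log₂(0.0098/0.1716) = -0.04048
  P(5)·log₂(P(5)/Q(5)) = 0.0098·log₂(0.0098/0.0232) = -0.01218

D_KL(P||Q) = 0.19283 + 2.13154 - 0.05795 - 0.04048 - 0.01218 = 2.21376 ≈ 2.2138 bits

D_KL(Q||P) = Σ Q(x) log₂(Q(x)/P(x))

Computing term by term:
  Q(1)·log₂(Q(1)/P(1)) = 0.0997·log₂(0.0997/0.1967) = -0.09774
  Q(2)·log₂(Q(2)/P(2)) = 0.1147·log₂(0.1147/0.7739) = -0.31592
  Q(3)·log₂(Q(3)/P(3)) = 0.5908·log₂(0.5908/0.0098) = 3.49384
  Q(4)·log₂(Q(4)/P(4)) = 0.1716·log₂(0.1716/0.0098) = 0.70873
  Q(5)·log₂(Q(5)/P(5)) = 0.0232·log₂(0.0232/0.0098) = 0.02884

D_KL(Q||P) = -0.09774 - 0.31592 + 3.49384 + 0.70873 + 0.02884 = 3.81775 ≈ 3.8178 bits

These are NOT equal (difference: 1.6040 bits). KL divergence is asymmetric: D_KL(P||Q) ≠ D_KL(Q||P) in general.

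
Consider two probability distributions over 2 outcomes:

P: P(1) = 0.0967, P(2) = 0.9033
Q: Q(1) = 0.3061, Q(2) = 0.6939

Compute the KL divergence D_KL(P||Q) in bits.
0.1829 bits

D_KL(P||Q) = Σ P(x) log₂(P(x)/Q(x))

Computing term by term:
  P(1)·log₂(P(1)/Q(1)) = 0.0967·log₂(0.0967/0.3061) = -0.16076
  P(2)·log₂(P(2)/Q(2)) = 0.9033·log₂(0.9033/0.6939) = 0.34369

D_KL(P||Q) = -0.16076 + 0.34369 = 0.18293 ≈ 0.1829 bits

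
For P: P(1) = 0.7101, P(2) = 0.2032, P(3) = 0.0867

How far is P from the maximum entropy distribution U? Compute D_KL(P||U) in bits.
0.4612 bits

U(i) = 1/3 for all i

D_KL(P||U) = Σ P(x) log₂(P(x) / (1/3))
           = Σ P(x) log₂(P(x)) + log₂(3)
           = log₂(3) - H(P)

H(P) = -Σ P(x) log₂(P(x)):
  -P(1)·log₂(P(1)) = -(0.7101)·log₂(0.7101) = 0.35072
  -P(2)·log₂(P(2)) = -(0.2032)·log₂(0.2032) = 0.46716
  -P(3)·log₂(P(3)) = -(0.0867)·log₂(0.0867) = 0.30586
H(P) = 0.35072 + 0.46716 + 0.30586 = 1.12374 bits

log₂(3) = 1.58496 bits

D_KL(P||U) = 1.58496 - 1.12374 = 0.46122 ≈ 0.4612 bits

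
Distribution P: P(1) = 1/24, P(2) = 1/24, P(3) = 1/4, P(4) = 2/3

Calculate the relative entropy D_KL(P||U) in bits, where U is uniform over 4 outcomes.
0.7279 bits

U(i) = 1/4 for all i

D_KL(P||U) = Σ P(x) log₂(P(x) / (1/4))
           = Σ P(x) log₂(P(x)) + log₂(4)
           = log₂(4) - H(P)

H(P) = -Σ P(x) log₂(P(x)):
  -P(1)·log₂(P(1)) = -(1/24)·log₂(1/24) = 0.19104
  -P(2)·log₂(P(2)) = -(1/24)·log₂(1/24) = 0.19104
  -P(3)·log₂(P(3)) = -(1/4)·log₂(1/4) = 0.50000
  -P(4)·log₂(P(4)) = -(2/3)·log₂(2/3) = 0.38998
H(P) = 0.19104 + 0.19104 + 0.50000 + 0.38998 = 1.27206 bits

log₂(4) = 2.00000 bits

D_KL(P||U) = 2.00000 - 1.27206 = 0.72794 ≈ 0.7279 bits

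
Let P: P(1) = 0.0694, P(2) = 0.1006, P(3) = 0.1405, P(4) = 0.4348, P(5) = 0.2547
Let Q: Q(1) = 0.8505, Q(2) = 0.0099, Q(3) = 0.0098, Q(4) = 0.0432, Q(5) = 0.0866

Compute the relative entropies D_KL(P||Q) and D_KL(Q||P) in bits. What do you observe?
D_KL(P||Q) = 2.4702 bits, D_KL(Q||P) = 2.7254 bits. The two directions give different values (D_KL(Q||P) exceeds D_KL(P||Q) by 0.2552 bits): KL divergence is asymmetric.

D_KL(P||Q) = Σ P(x) log₂(P(x)/Q(x))

Computing term by term:
  P(1)·log₂(P(1)/Q(1)) = 0.0694·log₂(0.0694/0.8505) = -0.25090
  P(2)·log₂(P(2)/Q(2)) = 0.1006·log₂(0.1006/0.0099) = 0.33651
  P(3)·log₂(P(3)/Q(3)) = 0.1405·log₂(0.1405/0.0098) = 0.53975
  P(4)·log₂(P(4)/Q(4)) = 0.4348·log₂(0.4348/0.0432) = 1.44843
  P(5)·log₂(P(5)/Q(5)) = 0.2547·log₂(0.2547/0.0866) = 0.39640

D_KL(P||Q) = -0.25090 + 0.33651 + 0.53975 + 1.44843 + 0.39640 = 2.47019 ≈ 2.4702 bits

D_KL(Q||P) = Σ Q(x) log₂(Q(x)/P(x))

Computing term by term:
  Q(1)·log₂(Q(1)/P(1)) = 0.8505·log₂(0.8505/0.0694) = 3.07482
  Q(2)·log₂(Q(2)/P(2)) = 0.0099·log₂(0.0099/0.1006) = -0.03312
  Q(3)·log₂(Q(3)/P(3)) = 0.0098·log₂(0.0098/0.1405) = -0.03765
  Q(4)·log₂(Q(4)/P(4)) = 0.0432·log₂(0.0432/0.4348) = -0.14391
  Q(5)·log₂(Q(5)/P(5)) = 0.0866·log₂(0.0866/0.2547) = -0.13478

D_KL(Q||P) = 3.07482 - 0.03312 - 0.03765 - 0.14391 - 0.13478 = 2.72536 ≈ 2.7254 bits

These are NOT equal (difference: 0.2552 bits). KL divergence is asymmetric: D_KL(P||Q) ≠ D_KL(Q||P) in general.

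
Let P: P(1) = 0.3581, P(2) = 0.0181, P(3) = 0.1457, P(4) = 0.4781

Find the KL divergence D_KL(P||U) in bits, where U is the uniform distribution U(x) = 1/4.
0.4508 bits

U(i) = 1/4 for all i

D_KL(P||U) = Σ P(x) log₂(P(x) / (1/4))
           = Σ P(x) log₂(P(x)) + log₂(4)
           = log₂(4) - H(P)

H(P) = -Σ P(x) log₂(P(x)):
  -P(1)·log₂(P(1)) = -(0.3581)·log₂(0.3581) = 0.53055
  -P(2)·log₂(P(2)) = -(0.0181)·log₂(0.0181) = 0.10476
  -P(3)·log₂(P(3)) = -(0.1457)·log₂(0.1457) = 0.40489
  -P(4)·log₂(P(4)) = -(0.4781)·log₂(0.4781) = 0.50899
H(P) = 0.53055 + 0.10476 + 0.40489 + 0.50899 = 1.54919 bits

log₂(4) = 2.00000 bits

D_KL(P||U) = 2.00000 - 1.54919 = 0.45081 ≈ 0.4508 bits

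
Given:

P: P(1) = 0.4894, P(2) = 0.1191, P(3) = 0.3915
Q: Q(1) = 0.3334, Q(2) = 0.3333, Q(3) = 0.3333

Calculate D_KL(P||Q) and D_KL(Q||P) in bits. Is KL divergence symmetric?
D_KL(P||Q) = 0.1851 bits, D_KL(Q||P) = 0.2328 bits. No, KL divergence is not symmetric.

D_KL(P||Q) = Σ P(x) log₂(P(x)/Q(x))

Computing term by term:
  P(1)·log₂(P(1)/Q(1)) = 0.4894·log₂(0.4894/0.3334) = 0.27101
  P(2)·log₂(P(2)/Q(2)) = 0.1191·log₂(0.1191/0.3333) = -0.17682
  P(3)·log₂(P(3)/Q(3)) = 0.3915·log₂(0.3915/0.3333) = 0.09090

D_KL(P||Q) = 0.27101 - 0.17682 + 0.09090 = 0.18509 ≈ 0.1851 bits

D_KL(Q||P) = Σ Q(x) log₂(Q(x)/P(x))

Computing term by term:
  Q(1)·log₂(Q(1)/P(1)) = 0.3334·log₂(0.3334/0.4894) = -0.18462
  Q(2)·log₂(Q(2)/P(2)) = 0.3333·log₂(0.3333/0.1191) = 0.49483
  Q(3)·log₂(Q(3)/P(3)) = 0.3333·log₂(0.3333/0.3915) = -0.07739

D_KL(Q||P) = -0.18462 + 0.49483 - 0.07739 = 0.23282 ≈ 0.2328 bits

These are NOT equal (difference: 0.0477 bits). KL divergence is asymmetric: D_KL(P||Q) ≠ D_KL(Q||P) in general.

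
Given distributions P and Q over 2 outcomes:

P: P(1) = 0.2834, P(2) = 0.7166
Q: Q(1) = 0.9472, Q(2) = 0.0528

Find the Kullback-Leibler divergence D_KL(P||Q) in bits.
2.2029 bits

D_KL(P||Q) = Σ P(x) log₂(P(x)/Q(x))

Computing term by term:
  P(1)·log₂(P(1)/Q(1)) = 0.2834·log₂(0.2834/0.9472) = -0.49335
  P(2)·log₂(P(2)/Q(2)) = 0.7166·log₂(0.7166/0.0528) = 2.69625

D_KL(P||Q) = -0.49335 + 2.69625 = 2.20290 ≈ 2.2029 bits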